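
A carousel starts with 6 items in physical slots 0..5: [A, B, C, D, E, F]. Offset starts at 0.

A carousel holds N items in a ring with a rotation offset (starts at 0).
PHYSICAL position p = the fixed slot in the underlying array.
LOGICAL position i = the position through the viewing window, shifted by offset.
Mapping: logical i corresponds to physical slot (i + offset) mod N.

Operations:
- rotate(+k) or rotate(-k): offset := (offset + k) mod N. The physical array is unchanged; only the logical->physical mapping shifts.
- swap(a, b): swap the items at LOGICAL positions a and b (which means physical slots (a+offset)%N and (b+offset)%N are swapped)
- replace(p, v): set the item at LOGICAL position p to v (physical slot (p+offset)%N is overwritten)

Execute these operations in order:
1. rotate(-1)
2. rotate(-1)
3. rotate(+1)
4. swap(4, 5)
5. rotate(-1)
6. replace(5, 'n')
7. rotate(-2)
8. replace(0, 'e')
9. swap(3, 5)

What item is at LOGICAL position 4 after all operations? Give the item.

Answer: A

Derivation:
After op 1 (rotate(-1)): offset=5, physical=[A,B,C,D,E,F], logical=[F,A,B,C,D,E]
After op 2 (rotate(-1)): offset=4, physical=[A,B,C,D,E,F], logical=[E,F,A,B,C,D]
After op 3 (rotate(+1)): offset=5, physical=[A,B,C,D,E,F], logical=[F,A,B,C,D,E]
After op 4 (swap(4, 5)): offset=5, physical=[A,B,C,E,D,F], logical=[F,A,B,C,E,D]
After op 5 (rotate(-1)): offset=4, physical=[A,B,C,E,D,F], logical=[D,F,A,B,C,E]
After op 6 (replace(5, 'n')): offset=4, physical=[A,B,C,n,D,F], logical=[D,F,A,B,C,n]
After op 7 (rotate(-2)): offset=2, physical=[A,B,C,n,D,F], logical=[C,n,D,F,A,B]
After op 8 (replace(0, 'e')): offset=2, physical=[A,B,e,n,D,F], logical=[e,n,D,F,A,B]
After op 9 (swap(3, 5)): offset=2, physical=[A,F,e,n,D,B], logical=[e,n,D,B,A,F]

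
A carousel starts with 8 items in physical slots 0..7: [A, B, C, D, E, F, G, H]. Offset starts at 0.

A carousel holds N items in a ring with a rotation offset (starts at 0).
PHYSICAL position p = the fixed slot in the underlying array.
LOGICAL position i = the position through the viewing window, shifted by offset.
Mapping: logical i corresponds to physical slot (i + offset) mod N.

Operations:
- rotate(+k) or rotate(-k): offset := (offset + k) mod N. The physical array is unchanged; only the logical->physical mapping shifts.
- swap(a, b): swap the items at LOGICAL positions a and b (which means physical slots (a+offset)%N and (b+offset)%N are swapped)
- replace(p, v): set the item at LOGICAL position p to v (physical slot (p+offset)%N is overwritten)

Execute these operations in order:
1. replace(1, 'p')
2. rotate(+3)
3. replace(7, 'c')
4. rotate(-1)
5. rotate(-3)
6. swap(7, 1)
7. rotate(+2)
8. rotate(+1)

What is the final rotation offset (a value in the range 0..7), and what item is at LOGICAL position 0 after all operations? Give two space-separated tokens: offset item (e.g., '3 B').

Answer: 2 c

Derivation:
After op 1 (replace(1, 'p')): offset=0, physical=[A,p,C,D,E,F,G,H], logical=[A,p,C,D,E,F,G,H]
After op 2 (rotate(+3)): offset=3, physical=[A,p,C,D,E,F,G,H], logical=[D,E,F,G,H,A,p,C]
After op 3 (replace(7, 'c')): offset=3, physical=[A,p,c,D,E,F,G,H], logical=[D,E,F,G,H,A,p,c]
After op 4 (rotate(-1)): offset=2, physical=[A,p,c,D,E,F,G,H], logical=[c,D,E,F,G,H,A,p]
After op 5 (rotate(-3)): offset=7, physical=[A,p,c,D,E,F,G,H], logical=[H,A,p,c,D,E,F,G]
After op 6 (swap(7, 1)): offset=7, physical=[G,p,c,D,E,F,A,H], logical=[H,G,p,c,D,E,F,A]
After op 7 (rotate(+2)): offset=1, physical=[G,p,c,D,E,F,A,H], logical=[p,c,D,E,F,A,H,G]
After op 8 (rotate(+1)): offset=2, physical=[G,p,c,D,E,F,A,H], logical=[c,D,E,F,A,H,G,p]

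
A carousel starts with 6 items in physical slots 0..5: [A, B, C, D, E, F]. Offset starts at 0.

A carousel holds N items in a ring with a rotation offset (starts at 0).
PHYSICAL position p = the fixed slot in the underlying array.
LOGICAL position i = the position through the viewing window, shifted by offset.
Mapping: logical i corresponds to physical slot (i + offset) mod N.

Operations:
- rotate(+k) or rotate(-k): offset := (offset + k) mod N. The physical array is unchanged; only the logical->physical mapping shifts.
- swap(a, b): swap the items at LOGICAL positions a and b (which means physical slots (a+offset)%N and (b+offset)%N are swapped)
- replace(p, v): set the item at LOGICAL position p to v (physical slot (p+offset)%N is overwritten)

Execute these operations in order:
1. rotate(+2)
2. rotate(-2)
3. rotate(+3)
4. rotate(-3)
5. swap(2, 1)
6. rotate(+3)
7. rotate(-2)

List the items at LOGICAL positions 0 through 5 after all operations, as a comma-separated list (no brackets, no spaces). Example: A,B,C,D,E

After op 1 (rotate(+2)): offset=2, physical=[A,B,C,D,E,F], logical=[C,D,E,F,A,B]
After op 2 (rotate(-2)): offset=0, physical=[A,B,C,D,E,F], logical=[A,B,C,D,E,F]
After op 3 (rotate(+3)): offset=3, physical=[A,B,C,D,E,F], logical=[D,E,F,A,B,C]
After op 4 (rotate(-3)): offset=0, physical=[A,B,C,D,E,F], logical=[A,B,C,D,E,F]
After op 5 (swap(2, 1)): offset=0, physical=[A,C,B,D,E,F], logical=[A,C,B,D,E,F]
After op 6 (rotate(+3)): offset=3, physical=[A,C,B,D,E,F], logical=[D,E,F,A,C,B]
After op 7 (rotate(-2)): offset=1, physical=[A,C,B,D,E,F], logical=[C,B,D,E,F,A]

Answer: C,B,D,E,F,A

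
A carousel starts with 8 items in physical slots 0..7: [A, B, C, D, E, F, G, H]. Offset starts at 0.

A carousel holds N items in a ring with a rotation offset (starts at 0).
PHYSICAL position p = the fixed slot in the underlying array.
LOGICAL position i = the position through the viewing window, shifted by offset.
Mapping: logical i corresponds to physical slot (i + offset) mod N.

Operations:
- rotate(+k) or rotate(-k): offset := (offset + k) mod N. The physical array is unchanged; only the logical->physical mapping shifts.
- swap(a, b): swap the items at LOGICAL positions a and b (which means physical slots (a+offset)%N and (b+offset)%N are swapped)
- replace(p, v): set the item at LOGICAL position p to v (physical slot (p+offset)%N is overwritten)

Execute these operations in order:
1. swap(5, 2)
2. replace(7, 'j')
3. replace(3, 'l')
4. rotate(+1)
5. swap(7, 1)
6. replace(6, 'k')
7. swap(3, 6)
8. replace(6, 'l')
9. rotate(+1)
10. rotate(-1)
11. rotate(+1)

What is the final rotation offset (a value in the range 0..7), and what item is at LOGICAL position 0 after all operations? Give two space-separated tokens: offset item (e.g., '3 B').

After op 1 (swap(5, 2)): offset=0, physical=[A,B,F,D,E,C,G,H], logical=[A,B,F,D,E,C,G,H]
After op 2 (replace(7, 'j')): offset=0, physical=[A,B,F,D,E,C,G,j], logical=[A,B,F,D,E,C,G,j]
After op 3 (replace(3, 'l')): offset=0, physical=[A,B,F,l,E,C,G,j], logical=[A,B,F,l,E,C,G,j]
After op 4 (rotate(+1)): offset=1, physical=[A,B,F,l,E,C,G,j], logical=[B,F,l,E,C,G,j,A]
After op 5 (swap(7, 1)): offset=1, physical=[F,B,A,l,E,C,G,j], logical=[B,A,l,E,C,G,j,F]
After op 6 (replace(6, 'k')): offset=1, physical=[F,B,A,l,E,C,G,k], logical=[B,A,l,E,C,G,k,F]
After op 7 (swap(3, 6)): offset=1, physical=[F,B,A,l,k,C,G,E], logical=[B,A,l,k,C,G,E,F]
After op 8 (replace(6, 'l')): offset=1, physical=[F,B,A,l,k,C,G,l], logical=[B,A,l,k,C,G,l,F]
After op 9 (rotate(+1)): offset=2, physical=[F,B,A,l,k,C,G,l], logical=[A,l,k,C,G,l,F,B]
After op 10 (rotate(-1)): offset=1, physical=[F,B,A,l,k,C,G,l], logical=[B,A,l,k,C,G,l,F]
After op 11 (rotate(+1)): offset=2, physical=[F,B,A,l,k,C,G,l], logical=[A,l,k,C,G,l,F,B]

Answer: 2 A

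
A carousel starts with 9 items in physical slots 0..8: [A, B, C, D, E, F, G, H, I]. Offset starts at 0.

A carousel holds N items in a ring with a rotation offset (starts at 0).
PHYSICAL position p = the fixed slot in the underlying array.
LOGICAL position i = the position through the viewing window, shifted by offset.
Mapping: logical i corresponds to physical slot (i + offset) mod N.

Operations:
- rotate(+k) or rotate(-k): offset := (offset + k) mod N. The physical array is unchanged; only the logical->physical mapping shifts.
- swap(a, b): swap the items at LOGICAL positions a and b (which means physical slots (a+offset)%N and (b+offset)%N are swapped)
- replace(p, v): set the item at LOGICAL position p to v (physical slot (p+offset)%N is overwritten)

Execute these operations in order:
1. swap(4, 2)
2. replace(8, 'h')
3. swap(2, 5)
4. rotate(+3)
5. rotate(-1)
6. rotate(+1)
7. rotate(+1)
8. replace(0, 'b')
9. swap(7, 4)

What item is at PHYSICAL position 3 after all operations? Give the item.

Answer: D

Derivation:
After op 1 (swap(4, 2)): offset=0, physical=[A,B,E,D,C,F,G,H,I], logical=[A,B,E,D,C,F,G,H,I]
After op 2 (replace(8, 'h')): offset=0, physical=[A,B,E,D,C,F,G,H,h], logical=[A,B,E,D,C,F,G,H,h]
After op 3 (swap(2, 5)): offset=0, physical=[A,B,F,D,C,E,G,H,h], logical=[A,B,F,D,C,E,G,H,h]
After op 4 (rotate(+3)): offset=3, physical=[A,B,F,D,C,E,G,H,h], logical=[D,C,E,G,H,h,A,B,F]
After op 5 (rotate(-1)): offset=2, physical=[A,B,F,D,C,E,G,H,h], logical=[F,D,C,E,G,H,h,A,B]
After op 6 (rotate(+1)): offset=3, physical=[A,B,F,D,C,E,G,H,h], logical=[D,C,E,G,H,h,A,B,F]
After op 7 (rotate(+1)): offset=4, physical=[A,B,F,D,C,E,G,H,h], logical=[C,E,G,H,h,A,B,F,D]
After op 8 (replace(0, 'b')): offset=4, physical=[A,B,F,D,b,E,G,H,h], logical=[b,E,G,H,h,A,B,F,D]
After op 9 (swap(7, 4)): offset=4, physical=[A,B,h,D,b,E,G,H,F], logical=[b,E,G,H,F,A,B,h,D]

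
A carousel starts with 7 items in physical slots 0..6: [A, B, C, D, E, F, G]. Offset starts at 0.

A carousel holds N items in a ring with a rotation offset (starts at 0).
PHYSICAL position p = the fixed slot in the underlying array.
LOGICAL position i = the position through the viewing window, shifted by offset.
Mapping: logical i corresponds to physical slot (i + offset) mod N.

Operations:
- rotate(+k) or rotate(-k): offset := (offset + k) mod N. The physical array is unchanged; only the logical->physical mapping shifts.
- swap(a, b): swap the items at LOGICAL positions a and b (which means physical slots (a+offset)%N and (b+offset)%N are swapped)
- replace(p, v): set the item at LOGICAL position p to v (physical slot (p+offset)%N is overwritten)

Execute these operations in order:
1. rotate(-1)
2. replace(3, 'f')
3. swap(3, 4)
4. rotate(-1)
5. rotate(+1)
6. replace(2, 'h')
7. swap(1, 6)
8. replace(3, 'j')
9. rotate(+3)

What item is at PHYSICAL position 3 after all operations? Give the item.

Answer: f

Derivation:
After op 1 (rotate(-1)): offset=6, physical=[A,B,C,D,E,F,G], logical=[G,A,B,C,D,E,F]
After op 2 (replace(3, 'f')): offset=6, physical=[A,B,f,D,E,F,G], logical=[G,A,B,f,D,E,F]
After op 3 (swap(3, 4)): offset=6, physical=[A,B,D,f,E,F,G], logical=[G,A,B,D,f,E,F]
After op 4 (rotate(-1)): offset=5, physical=[A,B,D,f,E,F,G], logical=[F,G,A,B,D,f,E]
After op 5 (rotate(+1)): offset=6, physical=[A,B,D,f,E,F,G], logical=[G,A,B,D,f,E,F]
After op 6 (replace(2, 'h')): offset=6, physical=[A,h,D,f,E,F,G], logical=[G,A,h,D,f,E,F]
After op 7 (swap(1, 6)): offset=6, physical=[F,h,D,f,E,A,G], logical=[G,F,h,D,f,E,A]
After op 8 (replace(3, 'j')): offset=6, physical=[F,h,j,f,E,A,G], logical=[G,F,h,j,f,E,A]
After op 9 (rotate(+3)): offset=2, physical=[F,h,j,f,E,A,G], logical=[j,f,E,A,G,F,h]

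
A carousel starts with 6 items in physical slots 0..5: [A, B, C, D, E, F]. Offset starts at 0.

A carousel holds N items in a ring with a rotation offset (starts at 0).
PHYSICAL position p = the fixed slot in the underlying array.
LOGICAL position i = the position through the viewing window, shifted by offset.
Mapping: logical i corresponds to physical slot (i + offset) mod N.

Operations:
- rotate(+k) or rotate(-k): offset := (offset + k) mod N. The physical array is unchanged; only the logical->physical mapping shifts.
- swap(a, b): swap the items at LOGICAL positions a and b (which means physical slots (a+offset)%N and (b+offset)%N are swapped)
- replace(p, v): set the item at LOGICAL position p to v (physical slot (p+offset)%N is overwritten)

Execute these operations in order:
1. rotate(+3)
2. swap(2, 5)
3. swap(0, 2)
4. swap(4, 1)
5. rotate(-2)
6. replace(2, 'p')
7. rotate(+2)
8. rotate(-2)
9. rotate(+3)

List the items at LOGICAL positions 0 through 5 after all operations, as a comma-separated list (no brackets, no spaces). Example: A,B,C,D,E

After op 1 (rotate(+3)): offset=3, physical=[A,B,C,D,E,F], logical=[D,E,F,A,B,C]
After op 2 (swap(2, 5)): offset=3, physical=[A,B,F,D,E,C], logical=[D,E,C,A,B,F]
After op 3 (swap(0, 2)): offset=3, physical=[A,B,F,C,E,D], logical=[C,E,D,A,B,F]
After op 4 (swap(4, 1)): offset=3, physical=[A,E,F,C,B,D], logical=[C,B,D,A,E,F]
After op 5 (rotate(-2)): offset=1, physical=[A,E,F,C,B,D], logical=[E,F,C,B,D,A]
After op 6 (replace(2, 'p')): offset=1, physical=[A,E,F,p,B,D], logical=[E,F,p,B,D,A]
After op 7 (rotate(+2)): offset=3, physical=[A,E,F,p,B,D], logical=[p,B,D,A,E,F]
After op 8 (rotate(-2)): offset=1, physical=[A,E,F,p,B,D], logical=[E,F,p,B,D,A]
After op 9 (rotate(+3)): offset=4, physical=[A,E,F,p,B,D], logical=[B,D,A,E,F,p]

Answer: B,D,A,E,F,p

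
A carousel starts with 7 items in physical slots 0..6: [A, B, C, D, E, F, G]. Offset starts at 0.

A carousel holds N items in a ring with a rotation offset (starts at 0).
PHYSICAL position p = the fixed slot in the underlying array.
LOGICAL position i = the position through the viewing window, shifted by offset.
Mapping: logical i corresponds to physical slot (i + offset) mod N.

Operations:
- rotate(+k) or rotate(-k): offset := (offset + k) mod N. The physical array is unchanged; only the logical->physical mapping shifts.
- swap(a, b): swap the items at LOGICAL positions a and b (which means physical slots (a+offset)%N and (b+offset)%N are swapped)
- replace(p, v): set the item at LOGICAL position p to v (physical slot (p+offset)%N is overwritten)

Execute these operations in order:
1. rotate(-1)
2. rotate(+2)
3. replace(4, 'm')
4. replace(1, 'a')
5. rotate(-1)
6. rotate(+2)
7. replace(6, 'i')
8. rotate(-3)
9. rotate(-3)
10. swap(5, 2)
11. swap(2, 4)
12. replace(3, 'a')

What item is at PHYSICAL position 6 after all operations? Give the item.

After op 1 (rotate(-1)): offset=6, physical=[A,B,C,D,E,F,G], logical=[G,A,B,C,D,E,F]
After op 2 (rotate(+2)): offset=1, physical=[A,B,C,D,E,F,G], logical=[B,C,D,E,F,G,A]
After op 3 (replace(4, 'm')): offset=1, physical=[A,B,C,D,E,m,G], logical=[B,C,D,E,m,G,A]
After op 4 (replace(1, 'a')): offset=1, physical=[A,B,a,D,E,m,G], logical=[B,a,D,E,m,G,A]
After op 5 (rotate(-1)): offset=0, physical=[A,B,a,D,E,m,G], logical=[A,B,a,D,E,m,G]
After op 6 (rotate(+2)): offset=2, physical=[A,B,a,D,E,m,G], logical=[a,D,E,m,G,A,B]
After op 7 (replace(6, 'i')): offset=2, physical=[A,i,a,D,E,m,G], logical=[a,D,E,m,G,A,i]
After op 8 (rotate(-3)): offset=6, physical=[A,i,a,D,E,m,G], logical=[G,A,i,a,D,E,m]
After op 9 (rotate(-3)): offset=3, physical=[A,i,a,D,E,m,G], logical=[D,E,m,G,A,i,a]
After op 10 (swap(5, 2)): offset=3, physical=[A,m,a,D,E,i,G], logical=[D,E,i,G,A,m,a]
After op 11 (swap(2, 4)): offset=3, physical=[i,m,a,D,E,A,G], logical=[D,E,A,G,i,m,a]
After op 12 (replace(3, 'a')): offset=3, physical=[i,m,a,D,E,A,a], logical=[D,E,A,a,i,m,a]

Answer: a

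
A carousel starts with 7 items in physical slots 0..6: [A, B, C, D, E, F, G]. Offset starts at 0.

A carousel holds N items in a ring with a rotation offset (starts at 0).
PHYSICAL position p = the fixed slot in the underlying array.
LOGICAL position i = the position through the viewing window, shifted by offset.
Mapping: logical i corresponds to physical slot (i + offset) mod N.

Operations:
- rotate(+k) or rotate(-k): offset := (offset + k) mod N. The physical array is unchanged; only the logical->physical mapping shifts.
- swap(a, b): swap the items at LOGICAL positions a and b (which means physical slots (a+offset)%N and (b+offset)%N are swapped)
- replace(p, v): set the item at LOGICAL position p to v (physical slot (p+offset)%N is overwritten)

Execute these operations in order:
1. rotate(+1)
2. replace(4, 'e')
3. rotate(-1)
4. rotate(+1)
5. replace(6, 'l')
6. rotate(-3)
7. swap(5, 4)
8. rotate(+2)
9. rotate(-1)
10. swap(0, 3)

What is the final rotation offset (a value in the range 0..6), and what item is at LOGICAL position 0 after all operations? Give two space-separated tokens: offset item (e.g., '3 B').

Answer: 6 D

Derivation:
After op 1 (rotate(+1)): offset=1, physical=[A,B,C,D,E,F,G], logical=[B,C,D,E,F,G,A]
After op 2 (replace(4, 'e')): offset=1, physical=[A,B,C,D,E,e,G], logical=[B,C,D,E,e,G,A]
After op 3 (rotate(-1)): offset=0, physical=[A,B,C,D,E,e,G], logical=[A,B,C,D,E,e,G]
After op 4 (rotate(+1)): offset=1, physical=[A,B,C,D,E,e,G], logical=[B,C,D,E,e,G,A]
After op 5 (replace(6, 'l')): offset=1, physical=[l,B,C,D,E,e,G], logical=[B,C,D,E,e,G,l]
After op 6 (rotate(-3)): offset=5, physical=[l,B,C,D,E,e,G], logical=[e,G,l,B,C,D,E]
After op 7 (swap(5, 4)): offset=5, physical=[l,B,D,C,E,e,G], logical=[e,G,l,B,D,C,E]
After op 8 (rotate(+2)): offset=0, physical=[l,B,D,C,E,e,G], logical=[l,B,D,C,E,e,G]
After op 9 (rotate(-1)): offset=6, physical=[l,B,D,C,E,e,G], logical=[G,l,B,D,C,E,e]
After op 10 (swap(0, 3)): offset=6, physical=[l,B,G,C,E,e,D], logical=[D,l,B,G,C,E,e]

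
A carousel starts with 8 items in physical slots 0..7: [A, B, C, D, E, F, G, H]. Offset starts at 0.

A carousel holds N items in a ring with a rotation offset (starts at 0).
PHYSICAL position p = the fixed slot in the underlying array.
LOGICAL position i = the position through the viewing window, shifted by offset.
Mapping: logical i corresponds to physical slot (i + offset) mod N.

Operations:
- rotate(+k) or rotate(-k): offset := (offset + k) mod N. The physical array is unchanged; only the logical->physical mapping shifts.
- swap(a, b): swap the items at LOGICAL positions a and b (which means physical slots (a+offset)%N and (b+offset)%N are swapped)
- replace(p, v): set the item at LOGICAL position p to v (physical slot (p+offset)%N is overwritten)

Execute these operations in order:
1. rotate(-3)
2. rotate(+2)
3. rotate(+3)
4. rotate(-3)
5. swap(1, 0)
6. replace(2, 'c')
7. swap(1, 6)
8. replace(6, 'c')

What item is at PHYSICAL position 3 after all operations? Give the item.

After op 1 (rotate(-3)): offset=5, physical=[A,B,C,D,E,F,G,H], logical=[F,G,H,A,B,C,D,E]
After op 2 (rotate(+2)): offset=7, physical=[A,B,C,D,E,F,G,H], logical=[H,A,B,C,D,E,F,G]
After op 3 (rotate(+3)): offset=2, physical=[A,B,C,D,E,F,G,H], logical=[C,D,E,F,G,H,A,B]
After op 4 (rotate(-3)): offset=7, physical=[A,B,C,D,E,F,G,H], logical=[H,A,B,C,D,E,F,G]
After op 5 (swap(1, 0)): offset=7, physical=[H,B,C,D,E,F,G,A], logical=[A,H,B,C,D,E,F,G]
After op 6 (replace(2, 'c')): offset=7, physical=[H,c,C,D,E,F,G,A], logical=[A,H,c,C,D,E,F,G]
After op 7 (swap(1, 6)): offset=7, physical=[F,c,C,D,E,H,G,A], logical=[A,F,c,C,D,E,H,G]
After op 8 (replace(6, 'c')): offset=7, physical=[F,c,C,D,E,c,G,A], logical=[A,F,c,C,D,E,c,G]

Answer: D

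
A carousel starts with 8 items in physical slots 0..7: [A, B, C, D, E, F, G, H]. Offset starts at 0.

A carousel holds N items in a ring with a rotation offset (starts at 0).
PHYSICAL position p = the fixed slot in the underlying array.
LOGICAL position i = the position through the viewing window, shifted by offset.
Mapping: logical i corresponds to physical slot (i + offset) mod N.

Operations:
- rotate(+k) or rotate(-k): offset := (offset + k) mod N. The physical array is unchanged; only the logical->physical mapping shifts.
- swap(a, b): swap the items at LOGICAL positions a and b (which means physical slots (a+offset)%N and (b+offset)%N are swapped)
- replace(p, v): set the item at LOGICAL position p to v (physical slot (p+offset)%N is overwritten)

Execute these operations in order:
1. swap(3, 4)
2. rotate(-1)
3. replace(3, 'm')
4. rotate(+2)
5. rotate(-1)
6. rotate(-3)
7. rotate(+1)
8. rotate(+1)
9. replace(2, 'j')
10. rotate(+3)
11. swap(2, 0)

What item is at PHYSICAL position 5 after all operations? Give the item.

After op 1 (swap(3, 4)): offset=0, physical=[A,B,C,E,D,F,G,H], logical=[A,B,C,E,D,F,G,H]
After op 2 (rotate(-1)): offset=7, physical=[A,B,C,E,D,F,G,H], logical=[H,A,B,C,E,D,F,G]
After op 3 (replace(3, 'm')): offset=7, physical=[A,B,m,E,D,F,G,H], logical=[H,A,B,m,E,D,F,G]
After op 4 (rotate(+2)): offset=1, physical=[A,B,m,E,D,F,G,H], logical=[B,m,E,D,F,G,H,A]
After op 5 (rotate(-1)): offset=0, physical=[A,B,m,E,D,F,G,H], logical=[A,B,m,E,D,F,G,H]
After op 6 (rotate(-3)): offset=5, physical=[A,B,m,E,D,F,G,H], logical=[F,G,H,A,B,m,E,D]
After op 7 (rotate(+1)): offset=6, physical=[A,B,m,E,D,F,G,H], logical=[G,H,A,B,m,E,D,F]
After op 8 (rotate(+1)): offset=7, physical=[A,B,m,E,D,F,G,H], logical=[H,A,B,m,E,D,F,G]
After op 9 (replace(2, 'j')): offset=7, physical=[A,j,m,E,D,F,G,H], logical=[H,A,j,m,E,D,F,G]
After op 10 (rotate(+3)): offset=2, physical=[A,j,m,E,D,F,G,H], logical=[m,E,D,F,G,H,A,j]
After op 11 (swap(2, 0)): offset=2, physical=[A,j,D,E,m,F,G,H], logical=[D,E,m,F,G,H,A,j]

Answer: F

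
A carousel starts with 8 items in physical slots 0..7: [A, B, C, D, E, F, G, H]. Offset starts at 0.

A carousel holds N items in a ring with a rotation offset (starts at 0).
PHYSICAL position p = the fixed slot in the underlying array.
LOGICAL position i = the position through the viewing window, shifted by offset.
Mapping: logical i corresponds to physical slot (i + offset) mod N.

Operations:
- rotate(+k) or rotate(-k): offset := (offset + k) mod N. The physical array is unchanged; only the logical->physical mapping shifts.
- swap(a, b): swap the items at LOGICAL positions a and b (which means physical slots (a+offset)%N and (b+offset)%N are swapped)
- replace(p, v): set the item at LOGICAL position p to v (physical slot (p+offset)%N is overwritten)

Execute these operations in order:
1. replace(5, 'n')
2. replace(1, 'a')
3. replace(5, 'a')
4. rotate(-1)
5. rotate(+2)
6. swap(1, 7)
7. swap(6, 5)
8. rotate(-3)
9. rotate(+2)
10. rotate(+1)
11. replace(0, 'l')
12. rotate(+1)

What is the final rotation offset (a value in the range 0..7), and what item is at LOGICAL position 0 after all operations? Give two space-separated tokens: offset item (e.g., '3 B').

Answer: 2 A

Derivation:
After op 1 (replace(5, 'n')): offset=0, physical=[A,B,C,D,E,n,G,H], logical=[A,B,C,D,E,n,G,H]
After op 2 (replace(1, 'a')): offset=0, physical=[A,a,C,D,E,n,G,H], logical=[A,a,C,D,E,n,G,H]
After op 3 (replace(5, 'a')): offset=0, physical=[A,a,C,D,E,a,G,H], logical=[A,a,C,D,E,a,G,H]
After op 4 (rotate(-1)): offset=7, physical=[A,a,C,D,E,a,G,H], logical=[H,A,a,C,D,E,a,G]
After op 5 (rotate(+2)): offset=1, physical=[A,a,C,D,E,a,G,H], logical=[a,C,D,E,a,G,H,A]
After op 6 (swap(1, 7)): offset=1, physical=[C,a,A,D,E,a,G,H], logical=[a,A,D,E,a,G,H,C]
After op 7 (swap(6, 5)): offset=1, physical=[C,a,A,D,E,a,H,G], logical=[a,A,D,E,a,H,G,C]
After op 8 (rotate(-3)): offset=6, physical=[C,a,A,D,E,a,H,G], logical=[H,G,C,a,A,D,E,a]
After op 9 (rotate(+2)): offset=0, physical=[C,a,A,D,E,a,H,G], logical=[C,a,A,D,E,a,H,G]
After op 10 (rotate(+1)): offset=1, physical=[C,a,A,D,E,a,H,G], logical=[a,A,D,E,a,H,G,C]
After op 11 (replace(0, 'l')): offset=1, physical=[C,l,A,D,E,a,H,G], logical=[l,A,D,E,a,H,G,C]
After op 12 (rotate(+1)): offset=2, physical=[C,l,A,D,E,a,H,G], logical=[A,D,E,a,H,G,C,l]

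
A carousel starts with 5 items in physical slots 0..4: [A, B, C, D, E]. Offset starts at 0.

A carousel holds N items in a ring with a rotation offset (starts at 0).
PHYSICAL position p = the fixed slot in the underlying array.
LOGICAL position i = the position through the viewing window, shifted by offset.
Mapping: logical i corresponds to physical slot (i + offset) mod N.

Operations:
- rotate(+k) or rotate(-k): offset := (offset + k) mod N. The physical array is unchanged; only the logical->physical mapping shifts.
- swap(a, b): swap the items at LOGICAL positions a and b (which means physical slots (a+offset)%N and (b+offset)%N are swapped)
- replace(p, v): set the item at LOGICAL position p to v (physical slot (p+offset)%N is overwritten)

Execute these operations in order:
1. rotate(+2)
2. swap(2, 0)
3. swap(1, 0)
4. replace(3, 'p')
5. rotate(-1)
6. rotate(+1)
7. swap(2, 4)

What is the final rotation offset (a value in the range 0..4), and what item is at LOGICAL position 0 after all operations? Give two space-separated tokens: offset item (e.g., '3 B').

Answer: 2 D

Derivation:
After op 1 (rotate(+2)): offset=2, physical=[A,B,C,D,E], logical=[C,D,E,A,B]
After op 2 (swap(2, 0)): offset=2, physical=[A,B,E,D,C], logical=[E,D,C,A,B]
After op 3 (swap(1, 0)): offset=2, physical=[A,B,D,E,C], logical=[D,E,C,A,B]
After op 4 (replace(3, 'p')): offset=2, physical=[p,B,D,E,C], logical=[D,E,C,p,B]
After op 5 (rotate(-1)): offset=1, physical=[p,B,D,E,C], logical=[B,D,E,C,p]
After op 6 (rotate(+1)): offset=2, physical=[p,B,D,E,C], logical=[D,E,C,p,B]
After op 7 (swap(2, 4)): offset=2, physical=[p,C,D,E,B], logical=[D,E,B,p,C]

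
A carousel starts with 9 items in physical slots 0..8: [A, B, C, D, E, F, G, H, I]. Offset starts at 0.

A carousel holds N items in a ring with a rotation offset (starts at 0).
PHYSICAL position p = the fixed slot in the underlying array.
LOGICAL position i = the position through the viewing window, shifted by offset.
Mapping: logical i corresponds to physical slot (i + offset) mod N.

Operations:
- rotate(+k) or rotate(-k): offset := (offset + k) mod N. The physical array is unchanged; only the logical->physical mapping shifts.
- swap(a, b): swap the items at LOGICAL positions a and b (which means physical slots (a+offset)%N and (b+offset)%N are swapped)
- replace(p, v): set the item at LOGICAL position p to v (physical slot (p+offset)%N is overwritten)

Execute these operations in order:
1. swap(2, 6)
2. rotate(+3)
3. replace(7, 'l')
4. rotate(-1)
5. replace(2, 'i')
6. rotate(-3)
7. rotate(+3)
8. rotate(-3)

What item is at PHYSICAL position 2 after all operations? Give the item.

Answer: G

Derivation:
After op 1 (swap(2, 6)): offset=0, physical=[A,B,G,D,E,F,C,H,I], logical=[A,B,G,D,E,F,C,H,I]
After op 2 (rotate(+3)): offset=3, physical=[A,B,G,D,E,F,C,H,I], logical=[D,E,F,C,H,I,A,B,G]
After op 3 (replace(7, 'l')): offset=3, physical=[A,l,G,D,E,F,C,H,I], logical=[D,E,F,C,H,I,A,l,G]
After op 4 (rotate(-1)): offset=2, physical=[A,l,G,D,E,F,C,H,I], logical=[G,D,E,F,C,H,I,A,l]
After op 5 (replace(2, 'i')): offset=2, physical=[A,l,G,D,i,F,C,H,I], logical=[G,D,i,F,C,H,I,A,l]
After op 6 (rotate(-3)): offset=8, physical=[A,l,G,D,i,F,C,H,I], logical=[I,A,l,G,D,i,F,C,H]
After op 7 (rotate(+3)): offset=2, physical=[A,l,G,D,i,F,C,H,I], logical=[G,D,i,F,C,H,I,A,l]
After op 8 (rotate(-3)): offset=8, physical=[A,l,G,D,i,F,C,H,I], logical=[I,A,l,G,D,i,F,C,H]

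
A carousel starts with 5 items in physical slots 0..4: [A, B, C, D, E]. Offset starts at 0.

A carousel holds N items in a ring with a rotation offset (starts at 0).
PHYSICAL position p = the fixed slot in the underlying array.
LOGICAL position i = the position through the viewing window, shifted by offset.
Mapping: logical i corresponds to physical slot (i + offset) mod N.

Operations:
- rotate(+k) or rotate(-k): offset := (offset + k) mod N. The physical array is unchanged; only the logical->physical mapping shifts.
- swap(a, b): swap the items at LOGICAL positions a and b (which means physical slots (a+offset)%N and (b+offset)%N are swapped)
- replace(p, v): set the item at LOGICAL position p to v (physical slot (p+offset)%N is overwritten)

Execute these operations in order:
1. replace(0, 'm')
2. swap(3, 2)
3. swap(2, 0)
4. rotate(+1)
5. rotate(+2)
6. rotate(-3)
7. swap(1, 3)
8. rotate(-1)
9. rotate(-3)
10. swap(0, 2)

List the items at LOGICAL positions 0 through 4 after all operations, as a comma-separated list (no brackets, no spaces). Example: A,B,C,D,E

Answer: B,m,C,E,D

Derivation:
After op 1 (replace(0, 'm')): offset=0, physical=[m,B,C,D,E], logical=[m,B,C,D,E]
After op 2 (swap(3, 2)): offset=0, physical=[m,B,D,C,E], logical=[m,B,D,C,E]
After op 3 (swap(2, 0)): offset=0, physical=[D,B,m,C,E], logical=[D,B,m,C,E]
After op 4 (rotate(+1)): offset=1, physical=[D,B,m,C,E], logical=[B,m,C,E,D]
After op 5 (rotate(+2)): offset=3, physical=[D,B,m,C,E], logical=[C,E,D,B,m]
After op 6 (rotate(-3)): offset=0, physical=[D,B,m,C,E], logical=[D,B,m,C,E]
After op 7 (swap(1, 3)): offset=0, physical=[D,C,m,B,E], logical=[D,C,m,B,E]
After op 8 (rotate(-1)): offset=4, physical=[D,C,m,B,E], logical=[E,D,C,m,B]
After op 9 (rotate(-3)): offset=1, physical=[D,C,m,B,E], logical=[C,m,B,E,D]
After op 10 (swap(0, 2)): offset=1, physical=[D,B,m,C,E], logical=[B,m,C,E,D]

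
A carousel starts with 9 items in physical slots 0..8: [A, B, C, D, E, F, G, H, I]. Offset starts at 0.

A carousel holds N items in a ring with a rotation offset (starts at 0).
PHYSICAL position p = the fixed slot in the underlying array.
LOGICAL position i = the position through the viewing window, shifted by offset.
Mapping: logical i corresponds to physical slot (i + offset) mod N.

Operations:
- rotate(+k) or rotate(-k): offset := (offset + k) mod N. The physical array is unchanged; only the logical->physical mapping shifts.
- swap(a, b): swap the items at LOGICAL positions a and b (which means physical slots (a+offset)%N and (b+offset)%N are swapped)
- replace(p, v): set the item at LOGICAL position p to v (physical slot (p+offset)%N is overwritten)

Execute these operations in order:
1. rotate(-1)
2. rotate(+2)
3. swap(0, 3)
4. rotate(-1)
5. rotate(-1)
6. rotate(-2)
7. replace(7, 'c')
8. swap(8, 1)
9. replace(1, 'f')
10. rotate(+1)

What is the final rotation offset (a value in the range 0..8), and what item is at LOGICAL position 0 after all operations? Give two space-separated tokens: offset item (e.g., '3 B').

Answer: 7 f

Derivation:
After op 1 (rotate(-1)): offset=8, physical=[A,B,C,D,E,F,G,H,I], logical=[I,A,B,C,D,E,F,G,H]
After op 2 (rotate(+2)): offset=1, physical=[A,B,C,D,E,F,G,H,I], logical=[B,C,D,E,F,G,H,I,A]
After op 3 (swap(0, 3)): offset=1, physical=[A,E,C,D,B,F,G,H,I], logical=[E,C,D,B,F,G,H,I,A]
After op 4 (rotate(-1)): offset=0, physical=[A,E,C,D,B,F,G,H,I], logical=[A,E,C,D,B,F,G,H,I]
After op 5 (rotate(-1)): offset=8, physical=[A,E,C,D,B,F,G,H,I], logical=[I,A,E,C,D,B,F,G,H]
After op 6 (rotate(-2)): offset=6, physical=[A,E,C,D,B,F,G,H,I], logical=[G,H,I,A,E,C,D,B,F]
After op 7 (replace(7, 'c')): offset=6, physical=[A,E,C,D,c,F,G,H,I], logical=[G,H,I,A,E,C,D,c,F]
After op 8 (swap(8, 1)): offset=6, physical=[A,E,C,D,c,H,G,F,I], logical=[G,F,I,A,E,C,D,c,H]
After op 9 (replace(1, 'f')): offset=6, physical=[A,E,C,D,c,H,G,f,I], logical=[G,f,I,A,E,C,D,c,H]
After op 10 (rotate(+1)): offset=7, physical=[A,E,C,D,c,H,G,f,I], logical=[f,I,A,E,C,D,c,H,G]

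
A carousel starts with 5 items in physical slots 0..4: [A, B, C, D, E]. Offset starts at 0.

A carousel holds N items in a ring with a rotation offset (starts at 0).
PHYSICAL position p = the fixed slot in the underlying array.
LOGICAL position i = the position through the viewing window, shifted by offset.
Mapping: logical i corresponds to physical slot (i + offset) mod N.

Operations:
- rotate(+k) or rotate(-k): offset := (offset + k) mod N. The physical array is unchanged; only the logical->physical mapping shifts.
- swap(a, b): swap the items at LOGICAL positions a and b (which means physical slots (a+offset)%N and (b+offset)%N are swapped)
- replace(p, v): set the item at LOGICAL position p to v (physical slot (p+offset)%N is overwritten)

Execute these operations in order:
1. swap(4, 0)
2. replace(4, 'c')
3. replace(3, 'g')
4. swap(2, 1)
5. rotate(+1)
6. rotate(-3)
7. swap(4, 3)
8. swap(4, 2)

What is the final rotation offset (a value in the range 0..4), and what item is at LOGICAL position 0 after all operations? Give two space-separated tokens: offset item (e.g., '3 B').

After op 1 (swap(4, 0)): offset=0, physical=[E,B,C,D,A], logical=[E,B,C,D,A]
After op 2 (replace(4, 'c')): offset=0, physical=[E,B,C,D,c], logical=[E,B,C,D,c]
After op 3 (replace(3, 'g')): offset=0, physical=[E,B,C,g,c], logical=[E,B,C,g,c]
After op 4 (swap(2, 1)): offset=0, physical=[E,C,B,g,c], logical=[E,C,B,g,c]
After op 5 (rotate(+1)): offset=1, physical=[E,C,B,g,c], logical=[C,B,g,c,E]
After op 6 (rotate(-3)): offset=3, physical=[E,C,B,g,c], logical=[g,c,E,C,B]
After op 7 (swap(4, 3)): offset=3, physical=[E,B,C,g,c], logical=[g,c,E,B,C]
After op 8 (swap(4, 2)): offset=3, physical=[C,B,E,g,c], logical=[g,c,C,B,E]

Answer: 3 g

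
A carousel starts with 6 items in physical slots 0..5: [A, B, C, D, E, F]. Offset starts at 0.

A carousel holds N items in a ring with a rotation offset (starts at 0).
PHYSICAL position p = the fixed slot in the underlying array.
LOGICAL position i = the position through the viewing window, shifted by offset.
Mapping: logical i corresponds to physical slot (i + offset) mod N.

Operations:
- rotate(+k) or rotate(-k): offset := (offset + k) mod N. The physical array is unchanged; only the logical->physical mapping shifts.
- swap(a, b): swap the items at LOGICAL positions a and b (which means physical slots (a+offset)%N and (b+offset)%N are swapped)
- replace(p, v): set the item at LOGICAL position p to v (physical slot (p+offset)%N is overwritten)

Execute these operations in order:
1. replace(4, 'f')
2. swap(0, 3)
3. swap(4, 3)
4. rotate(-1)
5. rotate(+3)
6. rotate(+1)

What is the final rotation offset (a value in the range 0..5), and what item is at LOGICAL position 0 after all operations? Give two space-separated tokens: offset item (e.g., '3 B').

After op 1 (replace(4, 'f')): offset=0, physical=[A,B,C,D,f,F], logical=[A,B,C,D,f,F]
After op 2 (swap(0, 3)): offset=0, physical=[D,B,C,A,f,F], logical=[D,B,C,A,f,F]
After op 3 (swap(4, 3)): offset=0, physical=[D,B,C,f,A,F], logical=[D,B,C,f,A,F]
After op 4 (rotate(-1)): offset=5, physical=[D,B,C,f,A,F], logical=[F,D,B,C,f,A]
After op 5 (rotate(+3)): offset=2, physical=[D,B,C,f,A,F], logical=[C,f,A,F,D,B]
After op 6 (rotate(+1)): offset=3, physical=[D,B,C,f,A,F], logical=[f,A,F,D,B,C]

Answer: 3 f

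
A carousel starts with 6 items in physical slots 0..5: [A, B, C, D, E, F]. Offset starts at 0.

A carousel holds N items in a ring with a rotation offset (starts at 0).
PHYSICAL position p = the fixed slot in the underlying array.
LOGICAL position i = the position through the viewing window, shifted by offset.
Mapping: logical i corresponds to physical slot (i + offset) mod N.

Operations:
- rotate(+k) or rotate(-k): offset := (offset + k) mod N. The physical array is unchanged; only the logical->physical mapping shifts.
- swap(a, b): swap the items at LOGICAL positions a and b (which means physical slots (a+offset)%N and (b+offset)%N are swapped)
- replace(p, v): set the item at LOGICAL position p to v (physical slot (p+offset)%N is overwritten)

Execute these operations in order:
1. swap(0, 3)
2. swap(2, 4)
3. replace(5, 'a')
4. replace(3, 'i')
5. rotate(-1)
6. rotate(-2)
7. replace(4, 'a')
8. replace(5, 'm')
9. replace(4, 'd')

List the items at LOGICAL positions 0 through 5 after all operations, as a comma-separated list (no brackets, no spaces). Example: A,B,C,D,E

Answer: i,C,a,D,d,m

Derivation:
After op 1 (swap(0, 3)): offset=0, physical=[D,B,C,A,E,F], logical=[D,B,C,A,E,F]
After op 2 (swap(2, 4)): offset=0, physical=[D,B,E,A,C,F], logical=[D,B,E,A,C,F]
After op 3 (replace(5, 'a')): offset=0, physical=[D,B,E,A,C,a], logical=[D,B,E,A,C,a]
After op 4 (replace(3, 'i')): offset=0, physical=[D,B,E,i,C,a], logical=[D,B,E,i,C,a]
After op 5 (rotate(-1)): offset=5, physical=[D,B,E,i,C,a], logical=[a,D,B,E,i,C]
After op 6 (rotate(-2)): offset=3, physical=[D,B,E,i,C,a], logical=[i,C,a,D,B,E]
After op 7 (replace(4, 'a')): offset=3, physical=[D,a,E,i,C,a], logical=[i,C,a,D,a,E]
After op 8 (replace(5, 'm')): offset=3, physical=[D,a,m,i,C,a], logical=[i,C,a,D,a,m]
After op 9 (replace(4, 'd')): offset=3, physical=[D,d,m,i,C,a], logical=[i,C,a,D,d,m]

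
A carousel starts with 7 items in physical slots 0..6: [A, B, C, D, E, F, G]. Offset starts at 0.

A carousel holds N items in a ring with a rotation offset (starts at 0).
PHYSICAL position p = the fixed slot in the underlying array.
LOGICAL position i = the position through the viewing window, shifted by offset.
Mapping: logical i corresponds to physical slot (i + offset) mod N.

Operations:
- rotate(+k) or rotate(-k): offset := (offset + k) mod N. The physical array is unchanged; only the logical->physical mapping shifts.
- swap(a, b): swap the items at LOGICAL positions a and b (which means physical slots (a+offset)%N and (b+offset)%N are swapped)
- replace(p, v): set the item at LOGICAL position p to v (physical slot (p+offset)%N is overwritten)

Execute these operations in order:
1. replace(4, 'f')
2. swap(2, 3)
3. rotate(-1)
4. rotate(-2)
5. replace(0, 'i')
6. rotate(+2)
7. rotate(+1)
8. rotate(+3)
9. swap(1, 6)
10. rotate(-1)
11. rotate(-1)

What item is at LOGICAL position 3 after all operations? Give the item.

After op 1 (replace(4, 'f')): offset=0, physical=[A,B,C,D,f,F,G], logical=[A,B,C,D,f,F,G]
After op 2 (swap(2, 3)): offset=0, physical=[A,B,D,C,f,F,G], logical=[A,B,D,C,f,F,G]
After op 3 (rotate(-1)): offset=6, physical=[A,B,D,C,f,F,G], logical=[G,A,B,D,C,f,F]
After op 4 (rotate(-2)): offset=4, physical=[A,B,D,C,f,F,G], logical=[f,F,G,A,B,D,C]
After op 5 (replace(0, 'i')): offset=4, physical=[A,B,D,C,i,F,G], logical=[i,F,G,A,B,D,C]
After op 6 (rotate(+2)): offset=6, physical=[A,B,D,C,i,F,G], logical=[G,A,B,D,C,i,F]
After op 7 (rotate(+1)): offset=0, physical=[A,B,D,C,i,F,G], logical=[A,B,D,C,i,F,G]
After op 8 (rotate(+3)): offset=3, physical=[A,B,D,C,i,F,G], logical=[C,i,F,G,A,B,D]
After op 9 (swap(1, 6)): offset=3, physical=[A,B,i,C,D,F,G], logical=[C,D,F,G,A,B,i]
After op 10 (rotate(-1)): offset=2, physical=[A,B,i,C,D,F,G], logical=[i,C,D,F,G,A,B]
After op 11 (rotate(-1)): offset=1, physical=[A,B,i,C,D,F,G], logical=[B,i,C,D,F,G,A]

Answer: D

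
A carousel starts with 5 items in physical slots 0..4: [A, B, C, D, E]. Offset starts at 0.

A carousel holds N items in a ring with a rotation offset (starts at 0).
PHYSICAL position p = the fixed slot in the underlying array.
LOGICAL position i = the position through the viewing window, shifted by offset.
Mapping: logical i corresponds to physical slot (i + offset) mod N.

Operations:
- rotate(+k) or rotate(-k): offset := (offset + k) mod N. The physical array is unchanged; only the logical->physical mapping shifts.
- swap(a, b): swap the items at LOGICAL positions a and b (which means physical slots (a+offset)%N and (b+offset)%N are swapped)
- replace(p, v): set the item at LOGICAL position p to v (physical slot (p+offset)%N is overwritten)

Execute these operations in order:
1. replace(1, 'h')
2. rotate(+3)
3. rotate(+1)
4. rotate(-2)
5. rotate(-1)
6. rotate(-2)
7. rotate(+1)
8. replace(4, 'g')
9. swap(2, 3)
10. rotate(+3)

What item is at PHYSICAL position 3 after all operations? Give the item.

Answer: C

Derivation:
After op 1 (replace(1, 'h')): offset=0, physical=[A,h,C,D,E], logical=[A,h,C,D,E]
After op 2 (rotate(+3)): offset=3, physical=[A,h,C,D,E], logical=[D,E,A,h,C]
After op 3 (rotate(+1)): offset=4, physical=[A,h,C,D,E], logical=[E,A,h,C,D]
After op 4 (rotate(-2)): offset=2, physical=[A,h,C,D,E], logical=[C,D,E,A,h]
After op 5 (rotate(-1)): offset=1, physical=[A,h,C,D,E], logical=[h,C,D,E,A]
After op 6 (rotate(-2)): offset=4, physical=[A,h,C,D,E], logical=[E,A,h,C,D]
After op 7 (rotate(+1)): offset=0, physical=[A,h,C,D,E], logical=[A,h,C,D,E]
After op 8 (replace(4, 'g')): offset=0, physical=[A,h,C,D,g], logical=[A,h,C,D,g]
After op 9 (swap(2, 3)): offset=0, physical=[A,h,D,C,g], logical=[A,h,D,C,g]
After op 10 (rotate(+3)): offset=3, physical=[A,h,D,C,g], logical=[C,g,A,h,D]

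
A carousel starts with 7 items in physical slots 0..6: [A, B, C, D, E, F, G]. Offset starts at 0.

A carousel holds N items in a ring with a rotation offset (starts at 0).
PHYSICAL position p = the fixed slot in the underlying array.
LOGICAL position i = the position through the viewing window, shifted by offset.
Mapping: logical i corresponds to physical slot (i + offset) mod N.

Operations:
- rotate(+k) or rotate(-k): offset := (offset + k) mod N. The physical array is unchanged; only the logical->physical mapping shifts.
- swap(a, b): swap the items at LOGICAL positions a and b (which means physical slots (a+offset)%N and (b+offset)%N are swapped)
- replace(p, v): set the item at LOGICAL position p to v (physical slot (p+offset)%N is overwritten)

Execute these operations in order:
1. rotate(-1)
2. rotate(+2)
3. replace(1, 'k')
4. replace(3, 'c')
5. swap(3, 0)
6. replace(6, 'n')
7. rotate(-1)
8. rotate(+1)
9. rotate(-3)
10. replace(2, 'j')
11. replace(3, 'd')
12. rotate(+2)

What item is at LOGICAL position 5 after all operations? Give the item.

After op 1 (rotate(-1)): offset=6, physical=[A,B,C,D,E,F,G], logical=[G,A,B,C,D,E,F]
After op 2 (rotate(+2)): offset=1, physical=[A,B,C,D,E,F,G], logical=[B,C,D,E,F,G,A]
After op 3 (replace(1, 'k')): offset=1, physical=[A,B,k,D,E,F,G], logical=[B,k,D,E,F,G,A]
After op 4 (replace(3, 'c')): offset=1, physical=[A,B,k,D,c,F,G], logical=[B,k,D,c,F,G,A]
After op 5 (swap(3, 0)): offset=1, physical=[A,c,k,D,B,F,G], logical=[c,k,D,B,F,G,A]
After op 6 (replace(6, 'n')): offset=1, physical=[n,c,k,D,B,F,G], logical=[c,k,D,B,F,G,n]
After op 7 (rotate(-1)): offset=0, physical=[n,c,k,D,B,F,G], logical=[n,c,k,D,B,F,G]
After op 8 (rotate(+1)): offset=1, physical=[n,c,k,D,B,F,G], logical=[c,k,D,B,F,G,n]
After op 9 (rotate(-3)): offset=5, physical=[n,c,k,D,B,F,G], logical=[F,G,n,c,k,D,B]
After op 10 (replace(2, 'j')): offset=5, physical=[j,c,k,D,B,F,G], logical=[F,G,j,c,k,D,B]
After op 11 (replace(3, 'd')): offset=5, physical=[j,d,k,D,B,F,G], logical=[F,G,j,d,k,D,B]
After op 12 (rotate(+2)): offset=0, physical=[j,d,k,D,B,F,G], logical=[j,d,k,D,B,F,G]

Answer: F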